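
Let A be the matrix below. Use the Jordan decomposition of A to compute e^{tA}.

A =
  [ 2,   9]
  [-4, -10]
e^{tA} =
  [6*t*exp(-4*t) + exp(-4*t), 9*t*exp(-4*t)]
  [-4*t*exp(-4*t), -6*t*exp(-4*t) + exp(-4*t)]

Strategy: write A = P · J · P⁻¹ where J is a Jordan canonical form, so e^{tA} = P · e^{tJ} · P⁻¹, and e^{tJ} can be computed block-by-block.

A has Jordan form
J =
  [-4,  1]
  [ 0, -4]
(up to reordering of blocks).

Per-block formulas:
  For a 2×2 Jordan block J_2(-4): exp(t · J_2(-4)) = e^(-4t)·(I + t·N), where N is the 2×2 nilpotent shift.

After assembling e^{tJ} and conjugating by P, we get:

e^{tA} =
  [6*t*exp(-4*t) + exp(-4*t), 9*t*exp(-4*t)]
  [-4*t*exp(-4*t), -6*t*exp(-4*t) + exp(-4*t)]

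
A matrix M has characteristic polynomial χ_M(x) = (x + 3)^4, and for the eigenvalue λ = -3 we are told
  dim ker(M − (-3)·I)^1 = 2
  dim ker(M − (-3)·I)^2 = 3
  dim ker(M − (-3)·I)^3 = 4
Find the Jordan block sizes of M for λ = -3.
Block sizes for λ = -3: [3, 1]

From the dimensions of kernels of powers, the number of Jordan blocks of size at least j is d_j − d_{j−1} where d_j = dim ker(N^j) (with d_0 = 0). Computing the differences gives [2, 1, 1].
The number of blocks of size exactly k is (#blocks of size ≥ k) − (#blocks of size ≥ k + 1), so the partition is: 1 block(s) of size 1, 1 block(s) of size 3.
In nonincreasing order the block sizes are [3, 1].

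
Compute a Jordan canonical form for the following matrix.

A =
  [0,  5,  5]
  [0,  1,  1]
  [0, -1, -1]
J_2(0) ⊕ J_1(0)

The characteristic polynomial is
  det(x·I − A) = x^3

Eigenvalues and multiplicities (the geometric multiplicity of λ is n − rank(A − λI), which equals the number of Jordan blocks for λ):
  λ = 0: algebraic multiplicity = 3, geometric multiplicity = 2

Determining the block sizes for each eigenvalue:
  λ = 0: 2 blocks summing to 3 forces exactly one block of size 2 and the rest size 1 → block sizes [2, 1]

Assembling the blocks gives a Jordan form
J =
  [0, 1, 0]
  [0, 0, 0]
  [0, 0, 0]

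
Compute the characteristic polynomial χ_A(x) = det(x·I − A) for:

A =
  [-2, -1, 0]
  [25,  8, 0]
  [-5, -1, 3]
x^3 - 9*x^2 + 27*x - 27

Expanding det(x·I − A) (e.g. by cofactor expansion or by noting that A is similar to its Jordan form J, which has the same characteristic polynomial as A) gives
  χ_A(x) = x^3 - 9*x^2 + 27*x - 27
which factors as (x - 3)^3. The eigenvalues (with algebraic multiplicities) are λ = 3 with multiplicity 3.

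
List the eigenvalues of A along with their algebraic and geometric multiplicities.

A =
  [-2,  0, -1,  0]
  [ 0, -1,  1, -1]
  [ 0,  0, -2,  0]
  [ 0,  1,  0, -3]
λ = -2: alg = 4, geom = 2

Step 1 — factor the characteristic polynomial to read off the algebraic multiplicities:
  χ_A(x) = (x + 2)^4

Step 2 — compute geometric multiplicities via the rank-nullity identity g(λ) = n − rank(A − λI):
  rank(A − (-2)·I) = 2, so dim ker(A − (-2)·I) = n − 2 = 2

Summary:
  λ = -2: algebraic multiplicity = 4, geometric multiplicity = 2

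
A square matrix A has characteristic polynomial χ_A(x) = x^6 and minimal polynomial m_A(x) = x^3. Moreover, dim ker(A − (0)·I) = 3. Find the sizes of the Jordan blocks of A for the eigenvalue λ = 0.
Block sizes for λ = 0: [3, 2, 1]

Step 1 — from the characteristic polynomial, algebraic multiplicity of λ = 0 is 6. From dim ker(A − (0)·I) = 3, there are exactly 3 Jordan blocks for λ = 0.
Step 2 — from the minimal polynomial, the factor (x − 0)^3 tells us the largest block for λ = 0 has size 3.
Step 3 — with total size 6, 3 blocks, and largest block 3, the block sizes (in nonincreasing order) are [3, 2, 1].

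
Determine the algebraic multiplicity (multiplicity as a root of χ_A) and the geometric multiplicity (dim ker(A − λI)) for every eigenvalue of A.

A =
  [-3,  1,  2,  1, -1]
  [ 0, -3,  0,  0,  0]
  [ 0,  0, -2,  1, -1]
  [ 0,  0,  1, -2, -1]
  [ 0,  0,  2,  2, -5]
λ = -3: alg = 5, geom = 3

Step 1 — factor the characteristic polynomial to read off the algebraic multiplicities:
  χ_A(x) = (x + 3)^5

Step 2 — compute geometric multiplicities via the rank-nullity identity g(λ) = n − rank(A − λI):
  rank(A − (-3)·I) = 2, so dim ker(A − (-3)·I) = n − 2 = 3

Summary:
  λ = -3: algebraic multiplicity = 5, geometric multiplicity = 3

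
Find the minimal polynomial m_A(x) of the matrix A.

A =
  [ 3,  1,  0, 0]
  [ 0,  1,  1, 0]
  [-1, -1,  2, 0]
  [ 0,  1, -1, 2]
x^3 - 6*x^2 + 12*x - 8

The characteristic polynomial is χ_A(x) = (x - 2)^4, so the eigenvalues are known. The minimal polynomial is
  m_A(x) = Π_λ (x − λ)^{k_λ}
where k_λ is the size of the *largest* Jordan block for λ (equivalently, the smallest k with (A − λI)^k v = 0 for every generalised eigenvector v of λ).

  λ = 2: largest Jordan block has size 3, contributing (x − 2)^3

So m_A(x) = (x - 2)^3 = x^3 - 6*x^2 + 12*x - 8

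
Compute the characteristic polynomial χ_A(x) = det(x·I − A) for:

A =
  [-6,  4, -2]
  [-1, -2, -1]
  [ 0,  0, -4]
x^3 + 12*x^2 + 48*x + 64

Expanding det(x·I − A) (e.g. by cofactor expansion or by noting that A is similar to its Jordan form J, which has the same characteristic polynomial as A) gives
  χ_A(x) = x^3 + 12*x^2 + 48*x + 64
which factors as (x + 4)^3. The eigenvalues (with algebraic multiplicities) are λ = -4 with multiplicity 3.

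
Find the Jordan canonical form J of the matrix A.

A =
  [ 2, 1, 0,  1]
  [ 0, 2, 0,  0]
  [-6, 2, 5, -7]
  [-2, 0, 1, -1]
J_3(2) ⊕ J_1(2)

The characteristic polynomial is
  det(x·I − A) = x^4 - 8*x^3 + 24*x^2 - 32*x + 16 = (x - 2)^4

Eigenvalues and multiplicities (the geometric multiplicity of λ is n − rank(A − λI), which equals the number of Jordan blocks for λ):
  λ = 2: algebraic multiplicity = 4, geometric multiplicity = 2

Determining the block sizes for each eigenvalue:
  λ = 2: with am = 4 and gm = 2, the partition is not yet determined (e.g. several partitions of 4 into 2 parts exist). Let N = A − (2)·I. Computing rank(N^1) = 2, rank(N^2) = 1, rank(N^3) = 0; the number of blocks of size ≥ j is rank(N^{j−1}) − rank(N^j), giving [2, 1, 1]. So we have 1 block(s) of size 3, 1 block(s) of size 1 → block sizes [3, 1]

Assembling the blocks gives a Jordan form
J =
  [2, 1, 0, 0]
  [0, 2, 1, 0]
  [0, 0, 2, 0]
  [0, 0, 0, 2]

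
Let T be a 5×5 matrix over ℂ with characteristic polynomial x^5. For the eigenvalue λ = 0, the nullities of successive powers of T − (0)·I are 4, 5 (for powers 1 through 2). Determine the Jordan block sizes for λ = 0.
Block sizes for λ = 0: [2, 1, 1, 1]

From the dimensions of kernels of powers, the number of Jordan blocks of size at least j is d_j − d_{j−1} where d_j = dim ker(N^j) (with d_0 = 0). Computing the differences gives [4, 1].
The number of blocks of size exactly k is (#blocks of size ≥ k) − (#blocks of size ≥ k + 1), so the partition is: 3 block(s) of size 1, 1 block(s) of size 2.
In nonincreasing order the block sizes are [2, 1, 1, 1].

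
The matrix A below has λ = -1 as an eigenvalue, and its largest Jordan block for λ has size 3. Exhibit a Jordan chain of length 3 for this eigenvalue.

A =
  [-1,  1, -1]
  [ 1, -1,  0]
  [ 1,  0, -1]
A Jordan chain for λ = -1 of length 3:
v_1 = (0, 1, 1)ᵀ
v_2 = (1, 0, 0)ᵀ
v_3 = (0, 1, 0)ᵀ

Let N = A − (-1)·I. We want v_3 with N^3 v_3 = 0 but N^2 v_3 ≠ 0; then v_{j-1} := N · v_j for j = 3, …, 2.

Pick v_3 = (0, 1, 0)ᵀ.
Then v_2 = N · v_3 = (1, 0, 0)ᵀ.
Then v_1 = N · v_2 = (0, 1, 1)ᵀ.

Sanity check: (A − (-1)·I) v_1 = (0, 0, 0)ᵀ = 0. ✓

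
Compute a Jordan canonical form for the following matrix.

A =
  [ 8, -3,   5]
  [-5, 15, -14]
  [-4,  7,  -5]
J_3(6)

The characteristic polynomial is
  det(x·I − A) = x^3 - 18*x^2 + 108*x - 216 = (x - 6)^3

Eigenvalues and multiplicities (the geometric multiplicity of λ is n − rank(A − λI), which equals the number of Jordan blocks for λ):
  λ = 6: algebraic multiplicity = 3, geometric multiplicity = 1

Determining the block sizes for each eigenvalue:
  λ = 6: one block (gm = 1), so the single block has size am = 3 → block sizes [3]

Assembling the blocks gives a Jordan form
J =
  [6, 1, 0]
  [0, 6, 1]
  [0, 0, 6]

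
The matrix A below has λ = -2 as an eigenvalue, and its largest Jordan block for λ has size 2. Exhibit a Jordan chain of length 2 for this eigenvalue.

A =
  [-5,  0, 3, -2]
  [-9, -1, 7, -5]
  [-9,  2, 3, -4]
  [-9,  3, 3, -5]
A Jordan chain for λ = -2 of length 2:
v_1 = (-3, -9, -9, -9)ᵀ
v_2 = (1, 0, 0, 0)ᵀ

Let N = A − (-2)·I. We want v_2 with N^2 v_2 = 0 but N^1 v_2 ≠ 0; then v_{j-1} := N · v_j for j = 2, …, 2.

Pick v_2 = (1, 0, 0, 0)ᵀ.
Then v_1 = N · v_2 = (-3, -9, -9, -9)ᵀ.

Sanity check: (A − (-2)·I) v_1 = (0, 0, 0, 0)ᵀ = 0. ✓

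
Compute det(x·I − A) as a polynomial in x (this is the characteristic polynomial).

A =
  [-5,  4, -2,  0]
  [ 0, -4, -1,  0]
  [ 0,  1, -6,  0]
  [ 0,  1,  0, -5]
x^4 + 20*x^3 + 150*x^2 + 500*x + 625

Expanding det(x·I − A) (e.g. by cofactor expansion or by noting that A is similar to its Jordan form J, which has the same characteristic polynomial as A) gives
  χ_A(x) = x^4 + 20*x^3 + 150*x^2 + 500*x + 625
which factors as (x + 5)^4. The eigenvalues (with algebraic multiplicities) are λ = -5 with multiplicity 4.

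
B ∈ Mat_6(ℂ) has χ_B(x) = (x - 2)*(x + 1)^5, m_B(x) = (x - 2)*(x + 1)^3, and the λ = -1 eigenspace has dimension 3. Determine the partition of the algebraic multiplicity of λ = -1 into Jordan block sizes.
Block sizes for λ = -1: [3, 1, 1]

Step 1 — from the characteristic polynomial, algebraic multiplicity of λ = -1 is 5. From dim ker(B − (-1)·I) = 3, there are exactly 3 Jordan blocks for λ = -1.
Step 2 — from the minimal polynomial, the factor (x + 1)^3 tells us the largest block for λ = -1 has size 3.
Step 3 — with total size 5, 3 blocks, and largest block 3, the block sizes (in nonincreasing order) are [3, 1, 1].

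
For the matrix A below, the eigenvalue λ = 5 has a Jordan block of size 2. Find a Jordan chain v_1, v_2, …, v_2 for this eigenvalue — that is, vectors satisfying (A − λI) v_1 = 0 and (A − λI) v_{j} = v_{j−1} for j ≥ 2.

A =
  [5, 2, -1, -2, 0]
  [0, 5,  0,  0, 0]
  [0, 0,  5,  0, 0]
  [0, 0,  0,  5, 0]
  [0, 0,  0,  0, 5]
A Jordan chain for λ = 5 of length 2:
v_1 = (2, 0, 0, 0, 0)ᵀ
v_2 = (0, 1, 0, 0, 0)ᵀ

Let N = A − (5)·I. We want v_2 with N^2 v_2 = 0 but N^1 v_2 ≠ 0; then v_{j-1} := N · v_j for j = 2, …, 2.

Pick v_2 = (0, 1, 0, 0, 0)ᵀ.
Then v_1 = N · v_2 = (2, 0, 0, 0, 0)ᵀ.

Sanity check: (A − (5)·I) v_1 = (0, 0, 0, 0, 0)ᵀ = 0. ✓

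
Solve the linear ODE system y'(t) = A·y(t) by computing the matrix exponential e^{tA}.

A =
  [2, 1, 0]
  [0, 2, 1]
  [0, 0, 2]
e^{tA} =
  [exp(2*t), t*exp(2*t), t^2*exp(2*t)/2]
  [0, exp(2*t), t*exp(2*t)]
  [0, 0, exp(2*t)]

Strategy: write A = P · J · P⁻¹ where J is a Jordan canonical form, so e^{tA} = P · e^{tJ} · P⁻¹, and e^{tJ} can be computed block-by-block.

A has Jordan form
J =
  [2, 1, 0]
  [0, 2, 1]
  [0, 0, 2]
(up to reordering of blocks).

Per-block formulas:
  For a 3×3 Jordan block J_3(2): exp(t · J_3(2)) = e^(2t)·(I + t·N + (t^2/2)·N^2), where N is the 3×3 nilpotent shift.

After assembling e^{tJ} and conjugating by P, we get:

e^{tA} =
  [exp(2*t), t*exp(2*t), t^2*exp(2*t)/2]
  [0, exp(2*t), t*exp(2*t)]
  [0, 0, exp(2*t)]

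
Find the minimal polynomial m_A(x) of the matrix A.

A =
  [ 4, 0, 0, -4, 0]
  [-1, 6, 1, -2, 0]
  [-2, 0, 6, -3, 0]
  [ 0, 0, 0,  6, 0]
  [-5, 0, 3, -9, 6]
x^4 - 22*x^3 + 180*x^2 - 648*x + 864

The characteristic polynomial is χ_A(x) = (x - 6)^4*(x - 4), so the eigenvalues are known. The minimal polynomial is
  m_A(x) = Π_λ (x − λ)^{k_λ}
where k_λ is the size of the *largest* Jordan block for λ (equivalently, the smallest k with (A − λI)^k v = 0 for every generalised eigenvector v of λ).

  λ = 4: largest Jordan block has size 1, contributing (x − 4)
  λ = 6: largest Jordan block has size 3, contributing (x − 6)^3

So m_A(x) = (x - 6)^3*(x - 4) = x^4 - 22*x^3 + 180*x^2 - 648*x + 864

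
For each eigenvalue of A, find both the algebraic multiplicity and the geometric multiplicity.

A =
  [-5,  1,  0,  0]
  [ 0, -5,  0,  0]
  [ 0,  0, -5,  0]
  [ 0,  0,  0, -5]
λ = -5: alg = 4, geom = 3

Step 1 — factor the characteristic polynomial to read off the algebraic multiplicities:
  χ_A(x) = (x + 5)^4

Step 2 — compute geometric multiplicities via the rank-nullity identity g(λ) = n − rank(A − λI):
  rank(A − (-5)·I) = 1, so dim ker(A − (-5)·I) = n − 1 = 3

Summary:
  λ = -5: algebraic multiplicity = 4, geometric multiplicity = 3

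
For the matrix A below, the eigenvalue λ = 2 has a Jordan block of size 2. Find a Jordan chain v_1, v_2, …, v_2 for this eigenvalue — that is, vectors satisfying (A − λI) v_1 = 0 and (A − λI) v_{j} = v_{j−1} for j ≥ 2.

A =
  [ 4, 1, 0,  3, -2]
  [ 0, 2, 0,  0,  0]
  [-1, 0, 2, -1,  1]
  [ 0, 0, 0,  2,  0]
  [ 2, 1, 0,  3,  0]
A Jordan chain for λ = 2 of length 2:
v_1 = (2, 0, -1, 0, 2)ᵀ
v_2 = (1, 0, 0, 0, 0)ᵀ

Let N = A − (2)·I. We want v_2 with N^2 v_2 = 0 but N^1 v_2 ≠ 0; then v_{j-1} := N · v_j for j = 2, …, 2.

Pick v_2 = (1, 0, 0, 0, 0)ᵀ.
Then v_1 = N · v_2 = (2, 0, -1, 0, 2)ᵀ.

Sanity check: (A − (2)·I) v_1 = (0, 0, 0, 0, 0)ᵀ = 0. ✓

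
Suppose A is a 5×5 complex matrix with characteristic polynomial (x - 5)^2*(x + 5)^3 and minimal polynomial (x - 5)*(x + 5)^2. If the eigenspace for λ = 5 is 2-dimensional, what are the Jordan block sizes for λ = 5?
Block sizes for λ = 5: [1, 1]

Step 1 — from the characteristic polynomial, algebraic multiplicity of λ = 5 is 2. From dim ker(A − (5)·I) = 2, there are exactly 2 Jordan blocks for λ = 5.
Step 2 — from the minimal polynomial, the factor (x − 5) tells us the largest block for λ = 5 has size 1.
Step 3 — with total size 2, 2 blocks, and largest block 1, the block sizes (in nonincreasing order) are [1, 1].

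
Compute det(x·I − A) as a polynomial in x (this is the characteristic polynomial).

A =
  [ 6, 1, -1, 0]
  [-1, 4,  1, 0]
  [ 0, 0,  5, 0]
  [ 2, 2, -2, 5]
x^4 - 20*x^3 + 150*x^2 - 500*x + 625

Expanding det(x·I − A) (e.g. by cofactor expansion or by noting that A is similar to its Jordan form J, which has the same characteristic polynomial as A) gives
  χ_A(x) = x^4 - 20*x^3 + 150*x^2 - 500*x + 625
which factors as (x - 5)^4. The eigenvalues (with algebraic multiplicities) are λ = 5 with multiplicity 4.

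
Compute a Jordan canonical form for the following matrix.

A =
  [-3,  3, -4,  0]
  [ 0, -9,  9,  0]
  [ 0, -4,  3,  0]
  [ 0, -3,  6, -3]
J_3(-3) ⊕ J_1(-3)

The characteristic polynomial is
  det(x·I − A) = x^4 + 12*x^3 + 54*x^2 + 108*x + 81 = (x + 3)^4

Eigenvalues and multiplicities (the geometric multiplicity of λ is n − rank(A − λI), which equals the number of Jordan blocks for λ):
  λ = -3: algebraic multiplicity = 4, geometric multiplicity = 2

Determining the block sizes for each eigenvalue:
  λ = -3: with am = 4 and gm = 2, the partition is not yet determined (e.g. several partitions of 4 into 2 parts exist). Let N = A − (-3)·I. Computing rank(N^1) = 2, rank(N^2) = 1, rank(N^3) = 0; the number of blocks of size ≥ j is rank(N^{j−1}) − rank(N^j), giving [2, 1, 1]. So we have 1 block(s) of size 3, 1 block(s) of size 1 → block sizes [3, 1]

Assembling the blocks gives a Jordan form
J =
  [-3,  1,  0,  0]
  [ 0, -3,  1,  0]
  [ 0,  0, -3,  0]
  [ 0,  0,  0, -3]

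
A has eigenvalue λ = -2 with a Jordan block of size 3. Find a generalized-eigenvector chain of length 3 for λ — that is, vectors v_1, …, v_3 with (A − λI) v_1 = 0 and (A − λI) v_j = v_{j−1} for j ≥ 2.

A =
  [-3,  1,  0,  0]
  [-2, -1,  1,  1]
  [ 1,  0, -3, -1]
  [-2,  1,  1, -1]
A Jordan chain for λ = -2 of length 3:
v_1 = (-1, -1, 0, -1)ᵀ
v_2 = (-1, -2, 1, -2)ᵀ
v_3 = (1, 0, 0, 0)ᵀ

Let N = A − (-2)·I. We want v_3 with N^3 v_3 = 0 but N^2 v_3 ≠ 0; then v_{j-1} := N · v_j for j = 3, …, 2.

Pick v_3 = (1, 0, 0, 0)ᵀ.
Then v_2 = N · v_3 = (-1, -2, 1, -2)ᵀ.
Then v_1 = N · v_2 = (-1, -1, 0, -1)ᵀ.

Sanity check: (A − (-2)·I) v_1 = (0, 0, 0, 0)ᵀ = 0. ✓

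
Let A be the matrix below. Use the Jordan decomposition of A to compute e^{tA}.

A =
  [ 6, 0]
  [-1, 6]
e^{tA} =
  [exp(6*t), 0]
  [-t*exp(6*t), exp(6*t)]

Strategy: write A = P · J · P⁻¹ where J is a Jordan canonical form, so e^{tA} = P · e^{tJ} · P⁻¹, and e^{tJ} can be computed block-by-block.

A has Jordan form
J =
  [6, 1]
  [0, 6]
(up to reordering of blocks).

Per-block formulas:
  For a 2×2 Jordan block J_2(6): exp(t · J_2(6)) = e^(6t)·(I + t·N), where N is the 2×2 nilpotent shift.

After assembling e^{tJ} and conjugating by P, we get:

e^{tA} =
  [exp(6*t), 0]
  [-t*exp(6*t), exp(6*t)]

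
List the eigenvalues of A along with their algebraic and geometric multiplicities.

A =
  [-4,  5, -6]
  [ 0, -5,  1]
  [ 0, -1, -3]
λ = -4: alg = 3, geom = 1

Step 1 — factor the characteristic polynomial to read off the algebraic multiplicities:
  χ_A(x) = (x + 4)^3

Step 2 — compute geometric multiplicities via the rank-nullity identity g(λ) = n − rank(A − λI):
  rank(A − (-4)·I) = 2, so dim ker(A − (-4)·I) = n − 2 = 1

Summary:
  λ = -4: algebraic multiplicity = 3, geometric multiplicity = 1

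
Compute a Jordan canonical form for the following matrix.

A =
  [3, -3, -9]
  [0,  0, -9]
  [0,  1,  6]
J_2(3) ⊕ J_1(3)

The characteristic polynomial is
  det(x·I − A) = x^3 - 9*x^2 + 27*x - 27 = (x - 3)^3

Eigenvalues and multiplicities (the geometric multiplicity of λ is n − rank(A − λI), which equals the number of Jordan blocks for λ):
  λ = 3: algebraic multiplicity = 3, geometric multiplicity = 2

Determining the block sizes for each eigenvalue:
  λ = 3: 2 blocks summing to 3 forces exactly one block of size 2 and the rest size 1 → block sizes [2, 1]

Assembling the blocks gives a Jordan form
J =
  [3, 1, 0]
  [0, 3, 0]
  [0, 0, 3]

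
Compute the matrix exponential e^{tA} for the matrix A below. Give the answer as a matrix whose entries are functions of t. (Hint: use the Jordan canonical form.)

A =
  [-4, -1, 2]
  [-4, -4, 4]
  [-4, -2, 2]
e^{tA} =
  [-2*t*exp(-2*t) + exp(-2*t), -t*exp(-2*t), 2*t*exp(-2*t)]
  [-4*t*exp(-2*t), -2*t*exp(-2*t) + exp(-2*t), 4*t*exp(-2*t)]
  [-4*t*exp(-2*t), -2*t*exp(-2*t), 4*t*exp(-2*t) + exp(-2*t)]

Strategy: write A = P · J · P⁻¹ where J is a Jordan canonical form, so e^{tA} = P · e^{tJ} · P⁻¹, and e^{tJ} can be computed block-by-block.

A has Jordan form
J =
  [-2,  1,  0]
  [ 0, -2,  0]
  [ 0,  0, -2]
(up to reordering of blocks).

Per-block formulas:
  For a 2×2 Jordan block J_2(-2): exp(t · J_2(-2)) = e^(-2t)·(I + t·N), where N is the 2×2 nilpotent shift.
  For a 1×1 block at λ = -2: exp(t · [-2]) = [e^(-2t)].

After assembling e^{tJ} and conjugating by P, we get:

e^{tA} =
  [-2*t*exp(-2*t) + exp(-2*t), -t*exp(-2*t), 2*t*exp(-2*t)]
  [-4*t*exp(-2*t), -2*t*exp(-2*t) + exp(-2*t), 4*t*exp(-2*t)]
  [-4*t*exp(-2*t), -2*t*exp(-2*t), 4*t*exp(-2*t) + exp(-2*t)]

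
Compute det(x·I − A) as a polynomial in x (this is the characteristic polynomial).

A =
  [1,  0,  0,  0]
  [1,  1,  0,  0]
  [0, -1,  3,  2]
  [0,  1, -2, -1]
x^4 - 4*x^3 + 6*x^2 - 4*x + 1

Expanding det(x·I − A) (e.g. by cofactor expansion or by noting that A is similar to its Jordan form J, which has the same characteristic polynomial as A) gives
  χ_A(x) = x^4 - 4*x^3 + 6*x^2 - 4*x + 1
which factors as (x - 1)^4. The eigenvalues (with algebraic multiplicities) are λ = 1 with multiplicity 4.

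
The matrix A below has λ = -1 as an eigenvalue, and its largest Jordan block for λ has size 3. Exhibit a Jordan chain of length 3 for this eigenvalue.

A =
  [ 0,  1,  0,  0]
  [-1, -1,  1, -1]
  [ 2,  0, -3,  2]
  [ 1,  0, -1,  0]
A Jordan chain for λ = -1 of length 3:
v_1 = (1, -1, 2, 1)ᵀ
v_2 = (1, 0, 0, 0)ᵀ
v_3 = (0, 1, 0, 0)ᵀ

Let N = A − (-1)·I. We want v_3 with N^3 v_3 = 0 but N^2 v_3 ≠ 0; then v_{j-1} := N · v_j for j = 3, …, 2.

Pick v_3 = (0, 1, 0, 0)ᵀ.
Then v_2 = N · v_3 = (1, 0, 0, 0)ᵀ.
Then v_1 = N · v_2 = (1, -1, 2, 1)ᵀ.

Sanity check: (A − (-1)·I) v_1 = (0, 0, 0, 0)ᵀ = 0. ✓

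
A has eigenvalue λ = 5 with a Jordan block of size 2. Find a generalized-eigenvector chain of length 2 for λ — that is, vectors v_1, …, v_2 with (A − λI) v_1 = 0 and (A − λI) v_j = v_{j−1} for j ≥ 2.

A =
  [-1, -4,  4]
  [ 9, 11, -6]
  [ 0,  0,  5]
A Jordan chain for λ = 5 of length 2:
v_1 = (-6, 9, 0)ᵀ
v_2 = (1, 0, 0)ᵀ

Let N = A − (5)·I. We want v_2 with N^2 v_2 = 0 but N^1 v_2 ≠ 0; then v_{j-1} := N · v_j for j = 2, …, 2.

Pick v_2 = (1, 0, 0)ᵀ.
Then v_1 = N · v_2 = (-6, 9, 0)ᵀ.

Sanity check: (A − (5)·I) v_1 = (0, 0, 0)ᵀ = 0. ✓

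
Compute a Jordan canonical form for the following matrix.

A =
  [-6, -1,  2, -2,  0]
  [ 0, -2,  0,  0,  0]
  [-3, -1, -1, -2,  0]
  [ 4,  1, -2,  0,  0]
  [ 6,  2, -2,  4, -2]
J_1(-3) ⊕ J_2(-2) ⊕ J_1(-2) ⊕ J_1(-2)

The characteristic polynomial is
  det(x·I − A) = x^5 + 11*x^4 + 48*x^3 + 104*x^2 + 112*x + 48 = (x + 2)^4*(x + 3)

Eigenvalues and multiplicities (the geometric multiplicity of λ is n − rank(A − λI), which equals the number of Jordan blocks for λ):
  λ = -3: algebraic multiplicity = 1, geometric multiplicity = 1
  λ = -2: algebraic multiplicity = 4, geometric multiplicity = 3

Determining the block sizes for each eigenvalue:
  λ = -3: one block (gm = 1), so the single block has size am = 1 → block sizes [1]
  λ = -2: 3 blocks summing to 4 forces exactly one block of size 2 and the rest size 1 → block sizes [2, 1, 1]

Assembling the blocks gives a Jordan form
J =
  [-3,  0,  0,  0,  0]
  [ 0, -2,  1,  0,  0]
  [ 0,  0, -2,  0,  0]
  [ 0,  0,  0, -2,  0]
  [ 0,  0,  0,  0, -2]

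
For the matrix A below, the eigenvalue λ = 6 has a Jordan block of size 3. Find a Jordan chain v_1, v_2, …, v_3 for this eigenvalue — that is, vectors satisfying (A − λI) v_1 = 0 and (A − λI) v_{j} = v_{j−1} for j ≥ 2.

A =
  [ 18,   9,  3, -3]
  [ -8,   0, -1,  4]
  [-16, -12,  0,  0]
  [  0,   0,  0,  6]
A Jordan chain for λ = 6 of length 3:
v_1 = (24, -32, 0, 0)ᵀ
v_2 = (12, -8, -16, 0)ᵀ
v_3 = (1, 0, 0, 0)ᵀ

Let N = A − (6)·I. We want v_3 with N^3 v_3 = 0 but N^2 v_3 ≠ 0; then v_{j-1} := N · v_j for j = 3, …, 2.

Pick v_3 = (1, 0, 0, 0)ᵀ.
Then v_2 = N · v_3 = (12, -8, -16, 0)ᵀ.
Then v_1 = N · v_2 = (24, -32, 0, 0)ᵀ.

Sanity check: (A − (6)·I) v_1 = (0, 0, 0, 0)ᵀ = 0. ✓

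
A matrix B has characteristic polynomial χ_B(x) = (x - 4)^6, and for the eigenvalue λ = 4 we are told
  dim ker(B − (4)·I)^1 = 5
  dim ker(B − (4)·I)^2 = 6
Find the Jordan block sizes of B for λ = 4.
Block sizes for λ = 4: [2, 1, 1, 1, 1]

From the dimensions of kernels of powers, the number of Jordan blocks of size at least j is d_j − d_{j−1} where d_j = dim ker(N^j) (with d_0 = 0). Computing the differences gives [5, 1].
The number of blocks of size exactly k is (#blocks of size ≥ k) − (#blocks of size ≥ k + 1), so the partition is: 4 block(s) of size 1, 1 block(s) of size 2.
In nonincreasing order the block sizes are [2, 1, 1, 1, 1].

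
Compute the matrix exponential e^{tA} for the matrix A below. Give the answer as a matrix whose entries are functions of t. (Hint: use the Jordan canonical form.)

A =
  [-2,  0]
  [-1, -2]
e^{tA} =
  [exp(-2*t), 0]
  [-t*exp(-2*t), exp(-2*t)]

Strategy: write A = P · J · P⁻¹ where J is a Jordan canonical form, so e^{tA} = P · e^{tJ} · P⁻¹, and e^{tJ} can be computed block-by-block.

A has Jordan form
J =
  [-2,  1]
  [ 0, -2]
(up to reordering of blocks).

Per-block formulas:
  For a 2×2 Jordan block J_2(-2): exp(t · J_2(-2)) = e^(-2t)·(I + t·N), where N is the 2×2 nilpotent shift.

After assembling e^{tJ} and conjugating by P, we get:

e^{tA} =
  [exp(-2*t), 0]
  [-t*exp(-2*t), exp(-2*t)]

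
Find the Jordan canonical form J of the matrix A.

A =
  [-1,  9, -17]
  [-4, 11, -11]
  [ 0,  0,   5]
J_3(5)

The characteristic polynomial is
  det(x·I − A) = x^3 - 15*x^2 + 75*x - 125 = (x - 5)^3

Eigenvalues and multiplicities (the geometric multiplicity of λ is n − rank(A − λI), which equals the number of Jordan blocks for λ):
  λ = 5: algebraic multiplicity = 3, geometric multiplicity = 1

Determining the block sizes for each eigenvalue:
  λ = 5: one block (gm = 1), so the single block has size am = 3 → block sizes [3]

Assembling the blocks gives a Jordan form
J =
  [5, 1, 0]
  [0, 5, 1]
  [0, 0, 5]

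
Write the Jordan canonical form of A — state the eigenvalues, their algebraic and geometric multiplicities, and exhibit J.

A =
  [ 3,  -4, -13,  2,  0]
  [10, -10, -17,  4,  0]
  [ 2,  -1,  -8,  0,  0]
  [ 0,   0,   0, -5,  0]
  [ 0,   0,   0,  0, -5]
J_3(-5) ⊕ J_1(-5) ⊕ J_1(-5)

The characteristic polynomial is
  det(x·I − A) = x^5 + 25*x^4 + 250*x^3 + 1250*x^2 + 3125*x + 3125 = (x + 5)^5

Eigenvalues and multiplicities (the geometric multiplicity of λ is n − rank(A − λI), which equals the number of Jordan blocks for λ):
  λ = -5: algebraic multiplicity = 5, geometric multiplicity = 3

Determining the block sizes for each eigenvalue:
  λ = -5: with am = 5 and gm = 3, the partition is not yet determined (e.g. several partitions of 5 into 3 parts exist). Let N = A − (-5)·I. Computing rank(N^1) = 2, rank(N^2) = 1, rank(N^3) = 0; the number of blocks of size ≥ j is rank(N^{j−1}) − rank(N^j), giving [3, 1, 1]. So we have 1 block(s) of size 3, 2 block(s) of size 1 → block sizes [3, 1, 1]

Assembling the blocks gives a Jordan form
J =
  [-5,  1,  0,  0,  0]
  [ 0, -5,  1,  0,  0]
  [ 0,  0, -5,  0,  0]
  [ 0,  0,  0, -5,  0]
  [ 0,  0,  0,  0, -5]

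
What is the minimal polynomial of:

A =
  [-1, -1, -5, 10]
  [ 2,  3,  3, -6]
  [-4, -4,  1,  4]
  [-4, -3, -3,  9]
x^3 - 9*x^2 + 27*x - 27

The characteristic polynomial is χ_A(x) = (x - 3)^4, so the eigenvalues are known. The minimal polynomial is
  m_A(x) = Π_λ (x − λ)^{k_λ}
where k_λ is the size of the *largest* Jordan block for λ (equivalently, the smallest k with (A − λI)^k v = 0 for every generalised eigenvector v of λ).

  λ = 3: largest Jordan block has size 3, contributing (x − 3)^3

So m_A(x) = (x - 3)^3 = x^3 - 9*x^2 + 27*x - 27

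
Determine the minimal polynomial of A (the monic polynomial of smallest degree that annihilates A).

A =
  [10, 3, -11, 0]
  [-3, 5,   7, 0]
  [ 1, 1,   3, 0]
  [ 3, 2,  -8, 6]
x^3 - 18*x^2 + 108*x - 216

The characteristic polynomial is χ_A(x) = (x - 6)^4, so the eigenvalues are known. The minimal polynomial is
  m_A(x) = Π_λ (x − λ)^{k_λ}
where k_λ is the size of the *largest* Jordan block for λ (equivalently, the smallest k with (A − λI)^k v = 0 for every generalised eigenvector v of λ).

  λ = 6: largest Jordan block has size 3, contributing (x − 6)^3

So m_A(x) = (x - 6)^3 = x^3 - 18*x^2 + 108*x - 216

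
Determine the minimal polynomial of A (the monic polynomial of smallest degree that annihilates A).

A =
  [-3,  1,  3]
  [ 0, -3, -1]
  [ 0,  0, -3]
x^3 + 9*x^2 + 27*x + 27

The characteristic polynomial is χ_A(x) = (x + 3)^3, so the eigenvalues are known. The minimal polynomial is
  m_A(x) = Π_λ (x − λ)^{k_λ}
where k_λ is the size of the *largest* Jordan block for λ (equivalently, the smallest k with (A − λI)^k v = 0 for every generalised eigenvector v of λ).

  λ = -3: largest Jordan block has size 3, contributing (x + 3)^3

So m_A(x) = (x + 3)^3 = x^3 + 9*x^2 + 27*x + 27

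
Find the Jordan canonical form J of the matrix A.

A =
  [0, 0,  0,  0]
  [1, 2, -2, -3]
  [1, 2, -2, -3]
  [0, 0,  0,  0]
J_2(0) ⊕ J_1(0) ⊕ J_1(0)

The characteristic polynomial is
  det(x·I − A) = x^4

Eigenvalues and multiplicities (the geometric multiplicity of λ is n − rank(A − λI), which equals the number of Jordan blocks for λ):
  λ = 0: algebraic multiplicity = 4, geometric multiplicity = 3

Determining the block sizes for each eigenvalue:
  λ = 0: 3 blocks summing to 4 forces exactly one block of size 2 and the rest size 1 → block sizes [2, 1, 1]

Assembling the blocks gives a Jordan form
J =
  [0, 1, 0, 0]
  [0, 0, 0, 0]
  [0, 0, 0, 0]
  [0, 0, 0, 0]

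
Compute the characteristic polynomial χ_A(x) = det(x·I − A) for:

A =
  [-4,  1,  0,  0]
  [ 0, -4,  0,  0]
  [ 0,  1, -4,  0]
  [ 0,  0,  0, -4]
x^4 + 16*x^3 + 96*x^2 + 256*x + 256

Expanding det(x·I − A) (e.g. by cofactor expansion or by noting that A is similar to its Jordan form J, which has the same characteristic polynomial as A) gives
  χ_A(x) = x^4 + 16*x^3 + 96*x^2 + 256*x + 256
which factors as (x + 4)^4. The eigenvalues (with algebraic multiplicities) are λ = -4 with multiplicity 4.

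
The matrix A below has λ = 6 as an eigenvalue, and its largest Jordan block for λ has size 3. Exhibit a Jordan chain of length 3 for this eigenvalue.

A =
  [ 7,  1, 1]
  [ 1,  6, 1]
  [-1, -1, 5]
A Jordan chain for λ = 6 of length 3:
v_1 = (1, 0, -1)ᵀ
v_2 = (1, 1, -1)ᵀ
v_3 = (1, 0, 0)ᵀ

Let N = A − (6)·I. We want v_3 with N^3 v_3 = 0 but N^2 v_3 ≠ 0; then v_{j-1} := N · v_j for j = 3, …, 2.

Pick v_3 = (1, 0, 0)ᵀ.
Then v_2 = N · v_3 = (1, 1, -1)ᵀ.
Then v_1 = N · v_2 = (1, 0, -1)ᵀ.

Sanity check: (A − (6)·I) v_1 = (0, 0, 0)ᵀ = 0. ✓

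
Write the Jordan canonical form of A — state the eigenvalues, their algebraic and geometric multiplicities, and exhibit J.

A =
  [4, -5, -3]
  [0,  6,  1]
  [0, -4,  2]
J_3(4)

The characteristic polynomial is
  det(x·I − A) = x^3 - 12*x^2 + 48*x - 64 = (x - 4)^3

Eigenvalues and multiplicities (the geometric multiplicity of λ is n − rank(A − λI), which equals the number of Jordan blocks for λ):
  λ = 4: algebraic multiplicity = 3, geometric multiplicity = 1

Determining the block sizes for each eigenvalue:
  λ = 4: one block (gm = 1), so the single block has size am = 3 → block sizes [3]

Assembling the blocks gives a Jordan form
J =
  [4, 1, 0]
  [0, 4, 1]
  [0, 0, 4]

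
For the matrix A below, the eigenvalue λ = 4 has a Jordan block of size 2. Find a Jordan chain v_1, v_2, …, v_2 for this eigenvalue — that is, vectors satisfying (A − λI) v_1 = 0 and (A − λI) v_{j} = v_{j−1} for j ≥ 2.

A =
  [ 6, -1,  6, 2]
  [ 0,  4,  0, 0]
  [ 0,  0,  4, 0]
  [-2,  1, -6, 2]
A Jordan chain for λ = 4 of length 2:
v_1 = (2, 0, 0, -2)ᵀ
v_2 = (1, 0, 0, 0)ᵀ

Let N = A − (4)·I. We want v_2 with N^2 v_2 = 0 but N^1 v_2 ≠ 0; then v_{j-1} := N · v_j for j = 2, …, 2.

Pick v_2 = (1, 0, 0, 0)ᵀ.
Then v_1 = N · v_2 = (2, 0, 0, -2)ᵀ.

Sanity check: (A − (4)·I) v_1 = (0, 0, 0, 0)ᵀ = 0. ✓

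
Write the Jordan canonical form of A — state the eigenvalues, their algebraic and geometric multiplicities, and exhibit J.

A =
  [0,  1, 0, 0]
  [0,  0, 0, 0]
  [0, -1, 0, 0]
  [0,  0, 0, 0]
J_2(0) ⊕ J_1(0) ⊕ J_1(0)

The characteristic polynomial is
  det(x·I − A) = x^4

Eigenvalues and multiplicities (the geometric multiplicity of λ is n − rank(A − λI), which equals the number of Jordan blocks for λ):
  λ = 0: algebraic multiplicity = 4, geometric multiplicity = 3

Determining the block sizes for each eigenvalue:
  λ = 0: 3 blocks summing to 4 forces exactly one block of size 2 and the rest size 1 → block sizes [2, 1, 1]

Assembling the blocks gives a Jordan form
J =
  [0, 1, 0, 0]
  [0, 0, 0, 0]
  [0, 0, 0, 0]
  [0, 0, 0, 0]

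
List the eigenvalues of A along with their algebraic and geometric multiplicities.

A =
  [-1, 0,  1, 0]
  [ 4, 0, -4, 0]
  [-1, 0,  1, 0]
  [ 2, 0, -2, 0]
λ = 0: alg = 4, geom = 3

Step 1 — factor the characteristic polynomial to read off the algebraic multiplicities:
  χ_A(x) = x^4

Step 2 — compute geometric multiplicities via the rank-nullity identity g(λ) = n − rank(A − λI):
  rank(A − (0)·I) = 1, so dim ker(A − (0)·I) = n − 1 = 3

Summary:
  λ = 0: algebraic multiplicity = 4, geometric multiplicity = 3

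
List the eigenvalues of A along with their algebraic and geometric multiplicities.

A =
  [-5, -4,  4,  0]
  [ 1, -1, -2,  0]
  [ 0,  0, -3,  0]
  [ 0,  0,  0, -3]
λ = -3: alg = 4, geom = 3

Step 1 — factor the characteristic polynomial to read off the algebraic multiplicities:
  χ_A(x) = (x + 3)^4

Step 2 — compute geometric multiplicities via the rank-nullity identity g(λ) = n − rank(A − λI):
  rank(A − (-3)·I) = 1, so dim ker(A − (-3)·I) = n − 1 = 3

Summary:
  λ = -3: algebraic multiplicity = 4, geometric multiplicity = 3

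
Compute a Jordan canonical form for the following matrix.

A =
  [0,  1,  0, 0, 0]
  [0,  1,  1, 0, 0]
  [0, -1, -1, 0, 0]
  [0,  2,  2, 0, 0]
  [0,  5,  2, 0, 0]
J_3(0) ⊕ J_1(0) ⊕ J_1(0)

The characteristic polynomial is
  det(x·I − A) = x^5

Eigenvalues and multiplicities (the geometric multiplicity of λ is n − rank(A − λI), which equals the number of Jordan blocks for λ):
  λ = 0: algebraic multiplicity = 5, geometric multiplicity = 3

Determining the block sizes for each eigenvalue:
  λ = 0: with am = 5 and gm = 3, the partition is not yet determined (e.g. several partitions of 5 into 3 parts exist). Let N = A − (0)·I. Computing rank(N^1) = 2, rank(N^2) = 1, rank(N^3) = 0; the number of blocks of size ≥ j is rank(N^{j−1}) − rank(N^j), giving [3, 1, 1]. So we have 1 block(s) of size 3, 2 block(s) of size 1 → block sizes [3, 1, 1]

Assembling the blocks gives a Jordan form
J =
  [0, 1, 0, 0, 0]
  [0, 0, 1, 0, 0]
  [0, 0, 0, 0, 0]
  [0, 0, 0, 0, 0]
  [0, 0, 0, 0, 0]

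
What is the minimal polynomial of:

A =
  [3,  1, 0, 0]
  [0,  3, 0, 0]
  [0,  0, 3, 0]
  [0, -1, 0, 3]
x^2 - 6*x + 9

The characteristic polynomial is χ_A(x) = (x - 3)^4, so the eigenvalues are known. The minimal polynomial is
  m_A(x) = Π_λ (x − λ)^{k_λ}
where k_λ is the size of the *largest* Jordan block for λ (equivalently, the smallest k with (A − λI)^k v = 0 for every generalised eigenvector v of λ).

  λ = 3: largest Jordan block has size 2, contributing (x − 3)^2

So m_A(x) = (x - 3)^2 = x^2 - 6*x + 9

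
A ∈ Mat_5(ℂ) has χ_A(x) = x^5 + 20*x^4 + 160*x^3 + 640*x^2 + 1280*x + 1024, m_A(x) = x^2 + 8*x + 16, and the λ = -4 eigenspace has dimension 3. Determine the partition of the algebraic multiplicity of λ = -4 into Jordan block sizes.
Block sizes for λ = -4: [2, 2, 1]

Step 1 — from the characteristic polynomial, algebraic multiplicity of λ = -4 is 5. From dim ker(A − (-4)·I) = 3, there are exactly 3 Jordan blocks for λ = -4.
Step 2 — from the minimal polynomial, the factor (x + 4)^2 tells us the largest block for λ = -4 has size 2.
Step 3 — with total size 5, 3 blocks, and largest block 2, the block sizes (in nonincreasing order) are [2, 2, 1].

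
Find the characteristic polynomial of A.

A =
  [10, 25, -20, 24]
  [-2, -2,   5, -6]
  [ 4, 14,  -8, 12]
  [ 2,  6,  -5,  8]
x^4 - 8*x^3 + 24*x^2 - 32*x + 16

Expanding det(x·I − A) (e.g. by cofactor expansion or by noting that A is similar to its Jordan form J, which has the same characteristic polynomial as A) gives
  χ_A(x) = x^4 - 8*x^3 + 24*x^2 - 32*x + 16
which factors as (x - 2)^4. The eigenvalues (with algebraic multiplicities) are λ = 2 with multiplicity 4.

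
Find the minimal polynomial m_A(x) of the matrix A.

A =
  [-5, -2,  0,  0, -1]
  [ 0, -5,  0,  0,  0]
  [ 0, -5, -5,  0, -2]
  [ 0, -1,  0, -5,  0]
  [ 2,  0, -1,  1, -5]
x^3 + 15*x^2 + 75*x + 125

The characteristic polynomial is χ_A(x) = (x + 5)^5, so the eigenvalues are known. The minimal polynomial is
  m_A(x) = Π_λ (x − λ)^{k_λ}
where k_λ is the size of the *largest* Jordan block for λ (equivalently, the smallest k with (A − λI)^k v = 0 for every generalised eigenvector v of λ).

  λ = -5: largest Jordan block has size 3, contributing (x + 5)^3

So m_A(x) = (x + 5)^3 = x^3 + 15*x^2 + 75*x + 125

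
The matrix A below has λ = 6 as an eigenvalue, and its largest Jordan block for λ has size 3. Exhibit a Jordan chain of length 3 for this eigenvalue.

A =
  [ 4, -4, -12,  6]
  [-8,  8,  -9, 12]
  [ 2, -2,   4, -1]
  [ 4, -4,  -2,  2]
A Jordan chain for λ = 6 of length 3:
v_1 = (0, 6, -4, -4)ᵀ
v_2 = (-4, 2, -2, -4)ᵀ
v_3 = (0, 1, 0, 0)ᵀ

Let N = A − (6)·I. We want v_3 with N^3 v_3 = 0 but N^2 v_3 ≠ 0; then v_{j-1} := N · v_j for j = 3, …, 2.

Pick v_3 = (0, 1, 0, 0)ᵀ.
Then v_2 = N · v_3 = (-4, 2, -2, -4)ᵀ.
Then v_1 = N · v_2 = (0, 6, -4, -4)ᵀ.

Sanity check: (A − (6)·I) v_1 = (0, 0, 0, 0)ᵀ = 0. ✓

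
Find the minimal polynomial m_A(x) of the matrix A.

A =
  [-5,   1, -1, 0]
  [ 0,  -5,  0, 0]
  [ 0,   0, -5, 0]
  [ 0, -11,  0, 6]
x^3 + 4*x^2 - 35*x - 150

The characteristic polynomial is χ_A(x) = (x - 6)*(x + 5)^3, so the eigenvalues are known. The minimal polynomial is
  m_A(x) = Π_λ (x − λ)^{k_λ}
where k_λ is the size of the *largest* Jordan block for λ (equivalently, the smallest k with (A − λI)^k v = 0 for every generalised eigenvector v of λ).

  λ = -5: largest Jordan block has size 2, contributing (x + 5)^2
  λ = 6: largest Jordan block has size 1, contributing (x − 6)

So m_A(x) = (x - 6)*(x + 5)^2 = x^3 + 4*x^2 - 35*x - 150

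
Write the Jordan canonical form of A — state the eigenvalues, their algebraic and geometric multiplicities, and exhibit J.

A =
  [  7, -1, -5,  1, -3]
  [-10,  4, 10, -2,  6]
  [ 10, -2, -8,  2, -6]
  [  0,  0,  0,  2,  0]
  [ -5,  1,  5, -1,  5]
J_2(2) ⊕ J_1(2) ⊕ J_1(2) ⊕ J_1(2)

The characteristic polynomial is
  det(x·I − A) = x^5 - 10*x^4 + 40*x^3 - 80*x^2 + 80*x - 32 = (x - 2)^5

Eigenvalues and multiplicities (the geometric multiplicity of λ is n − rank(A − λI), which equals the number of Jordan blocks for λ):
  λ = 2: algebraic multiplicity = 5, geometric multiplicity = 4

Determining the block sizes for each eigenvalue:
  λ = 2: 4 blocks summing to 5 forces exactly one block of size 2 and the rest size 1 → block sizes [2, 1, 1, 1]

Assembling the blocks gives a Jordan form
J =
  [2, 1, 0, 0, 0]
  [0, 2, 0, 0, 0]
  [0, 0, 2, 0, 0]
  [0, 0, 0, 2, 0]
  [0, 0, 0, 0, 2]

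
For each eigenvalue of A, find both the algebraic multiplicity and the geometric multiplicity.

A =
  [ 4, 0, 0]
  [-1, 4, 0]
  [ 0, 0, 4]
λ = 4: alg = 3, geom = 2

Step 1 — factor the characteristic polynomial to read off the algebraic multiplicities:
  χ_A(x) = (x - 4)^3

Step 2 — compute geometric multiplicities via the rank-nullity identity g(λ) = n − rank(A − λI):
  rank(A − (4)·I) = 1, so dim ker(A − (4)·I) = n − 1 = 2

Summary:
  λ = 4: algebraic multiplicity = 3, geometric multiplicity = 2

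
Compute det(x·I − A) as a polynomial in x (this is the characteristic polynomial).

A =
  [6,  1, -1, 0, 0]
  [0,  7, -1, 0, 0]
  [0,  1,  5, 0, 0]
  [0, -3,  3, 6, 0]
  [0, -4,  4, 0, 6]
x^5 - 30*x^4 + 360*x^3 - 2160*x^2 + 6480*x - 7776

Expanding det(x·I − A) (e.g. by cofactor expansion or by noting that A is similar to its Jordan form J, which has the same characteristic polynomial as A) gives
  χ_A(x) = x^5 - 30*x^4 + 360*x^3 - 2160*x^2 + 6480*x - 7776
which factors as (x - 6)^5. The eigenvalues (with algebraic multiplicities) are λ = 6 with multiplicity 5.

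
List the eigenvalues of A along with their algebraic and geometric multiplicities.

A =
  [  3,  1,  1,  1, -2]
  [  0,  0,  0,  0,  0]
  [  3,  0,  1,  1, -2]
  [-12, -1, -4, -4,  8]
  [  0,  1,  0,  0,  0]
λ = 0: alg = 5, geom = 3

Step 1 — factor the characteristic polynomial to read off the algebraic multiplicities:
  χ_A(x) = x^5

Step 2 — compute geometric multiplicities via the rank-nullity identity g(λ) = n − rank(A − λI):
  rank(A − (0)·I) = 2, so dim ker(A − (0)·I) = n − 2 = 3

Summary:
  λ = 0: algebraic multiplicity = 5, geometric multiplicity = 3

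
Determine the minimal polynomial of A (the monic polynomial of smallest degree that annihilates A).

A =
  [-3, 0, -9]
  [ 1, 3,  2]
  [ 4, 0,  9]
x^3 - 9*x^2 + 27*x - 27

The characteristic polynomial is χ_A(x) = (x - 3)^3, so the eigenvalues are known. The minimal polynomial is
  m_A(x) = Π_λ (x − λ)^{k_λ}
where k_λ is the size of the *largest* Jordan block for λ (equivalently, the smallest k with (A − λI)^k v = 0 for every generalised eigenvector v of λ).

  λ = 3: largest Jordan block has size 3, contributing (x − 3)^3

So m_A(x) = (x - 3)^3 = x^3 - 9*x^2 + 27*x - 27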